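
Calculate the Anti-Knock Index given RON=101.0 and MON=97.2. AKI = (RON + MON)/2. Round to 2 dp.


AKI = (RON + MON) / 2
AKI = (101.0 + 97.2) / 2
AKI = 198.2 / 2 = 99.10


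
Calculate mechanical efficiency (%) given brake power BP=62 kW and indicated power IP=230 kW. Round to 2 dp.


eta_mech = (BP / IP) * 100
Ratio = 62 / 230 = 0.2696
eta_mech = 0.2696 * 100 = 26.96%


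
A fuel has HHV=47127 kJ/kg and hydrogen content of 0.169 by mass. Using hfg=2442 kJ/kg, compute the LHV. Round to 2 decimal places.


LHV = HHV - hfg * 9 * H
Water correction = 2442 * 9 * 0.169 = 3714.282 kJ/kg
LHV = 47127 - 3714.282 = 43412.72 kJ/kg


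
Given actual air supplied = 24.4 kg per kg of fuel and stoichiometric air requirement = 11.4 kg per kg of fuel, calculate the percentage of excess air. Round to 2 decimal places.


Excess air = actual - stoichiometric = 24.4 - 11.4 = 13.00 kg/kg fuel
Excess air % = (excess / stoich) * 100 = (13.00 / 11.4) * 100 = 114.04%


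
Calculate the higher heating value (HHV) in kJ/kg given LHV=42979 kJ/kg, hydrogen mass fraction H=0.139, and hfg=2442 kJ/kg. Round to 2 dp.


HHV = LHV + hfg * 9 * H
Water addition = 2442 * 9 * 0.139 = 3054.942 kJ/kg
HHV = 42979 + 3054.942 = 46033.94 kJ/kg


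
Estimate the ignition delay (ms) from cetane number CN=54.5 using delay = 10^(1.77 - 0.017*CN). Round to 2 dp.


delay = 10^(1.77 - 0.017*CN)
Exponent = 1.77 - 0.017*54.5 = 0.8435
delay = 10^0.8435 = 6.97 ms


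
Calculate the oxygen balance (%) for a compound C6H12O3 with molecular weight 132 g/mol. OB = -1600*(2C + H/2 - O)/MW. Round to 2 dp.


OB = -1600 * (2C + H/2 - O) / MW
Inner = 2*6 + 12/2 - 3 = 15.00
OB = -1600 * 15.00 / 132 = -181.82%


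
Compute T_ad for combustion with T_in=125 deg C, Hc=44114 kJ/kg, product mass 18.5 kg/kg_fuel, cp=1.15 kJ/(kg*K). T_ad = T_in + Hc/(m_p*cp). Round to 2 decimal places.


T_ad = T_in + Hc / (m_p * cp)
Denominator = 18.5 * 1.15 = 21.2750
Temperature rise = 44114 / 21.2750 = 2073.51 K
T_ad = 125 + 2073.51 = 2198.51 deg C


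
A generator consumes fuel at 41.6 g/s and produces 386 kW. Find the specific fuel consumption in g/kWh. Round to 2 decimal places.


SFC = (mf / BP) * 3600
Rate = 41.6 / 386 = 0.107772 g/(s*kW)
SFC = 0.107772 * 3600 = 387.98 g/kWh


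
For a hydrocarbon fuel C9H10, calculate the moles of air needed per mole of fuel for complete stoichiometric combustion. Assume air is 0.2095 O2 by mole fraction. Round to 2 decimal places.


Balanced combustion: C9H10 + 11.5 O2 -> 9 CO2 + 5 H2O
O2 needed = C + H/4 = 9 + 10/4 = 11.50 moles
Air moles = O2 / 0.2095 = 11.50 / 0.2095 = 54.89 moles air


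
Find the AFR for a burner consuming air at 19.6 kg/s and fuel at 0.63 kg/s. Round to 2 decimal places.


AFR = m_air / m_fuel
AFR = 19.6 / 0.63 = 31.11


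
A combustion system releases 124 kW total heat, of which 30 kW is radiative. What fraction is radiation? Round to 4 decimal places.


f_rad = Q_rad / Q_total
f_rad = 30 / 124 = 0.2419


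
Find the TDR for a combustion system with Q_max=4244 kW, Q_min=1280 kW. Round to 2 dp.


TDR = Q_max / Q_min
TDR = 4244 / 1280 = 3.32


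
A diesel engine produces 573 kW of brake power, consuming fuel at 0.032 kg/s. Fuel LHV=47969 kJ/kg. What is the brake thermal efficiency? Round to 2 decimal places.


eta_BTE = (BP / (mf * LHV)) * 100
Denominator = 0.032 * 47969 = 1535.0080 kW
eta_BTE = (573 / 1535.0080) * 100 = 37.33%


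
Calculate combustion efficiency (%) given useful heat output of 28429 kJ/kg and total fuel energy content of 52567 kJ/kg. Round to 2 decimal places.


Efficiency = (Q_useful / Q_fuel) * 100
Efficiency = (28429 / 52567) * 100
Efficiency = 0.5408 * 100 = 54.08%


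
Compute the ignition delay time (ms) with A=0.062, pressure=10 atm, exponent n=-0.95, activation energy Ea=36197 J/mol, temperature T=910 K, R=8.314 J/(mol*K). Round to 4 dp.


tau = A * P^n * exp(Ea/(R*T))
P^n = 10^(-0.95) = 0.11220185
Ea/(R*T) = 36197/(8.314*910) = 4.784330
exp(Ea/(R*T)) = 119.621240
tau = 0.062 * 0.11220185 * 119.621240 = 0.8321 ms


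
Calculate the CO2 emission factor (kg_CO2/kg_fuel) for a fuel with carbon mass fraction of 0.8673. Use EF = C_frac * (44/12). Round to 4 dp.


EF = C_frac * (M_CO2 / M_C)
EF = 0.8673 * (44/12)
EF = 0.8673 * 3.666667 = 3.1801 kg_CO2/kg_fuel


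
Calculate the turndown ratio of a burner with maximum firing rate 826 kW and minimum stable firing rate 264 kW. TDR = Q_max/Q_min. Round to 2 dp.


TDR = Q_max / Q_min
TDR = 826 / 264 = 3.13


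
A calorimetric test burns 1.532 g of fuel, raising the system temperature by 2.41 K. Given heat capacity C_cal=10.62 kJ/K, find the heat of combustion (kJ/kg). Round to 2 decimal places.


Hc = C_cal * delta_T / m_fuel
Q_released = 10.62 * 2.41 = 25.5942 kJ
m_fuel = 1.532 g = 1.532/1000 kg = 0.001532 kg
Hc = 25.5942 / 0.001532 = 16706.40 kJ/kg


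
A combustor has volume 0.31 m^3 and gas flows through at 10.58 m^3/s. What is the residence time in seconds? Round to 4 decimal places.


tau = V / Q_flow
tau = 0.31 / 10.58 = 0.0293 s


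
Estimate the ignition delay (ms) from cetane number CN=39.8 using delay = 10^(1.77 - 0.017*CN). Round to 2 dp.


delay = 10^(1.77 - 0.017*CN)
Exponent = 1.77 - 0.017*39.8 = 1.0934
delay = 10^1.0934 = 12.40 ms


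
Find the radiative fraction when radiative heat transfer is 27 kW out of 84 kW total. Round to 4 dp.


f_rad = Q_rad / Q_total
f_rad = 27 / 84 = 0.3214


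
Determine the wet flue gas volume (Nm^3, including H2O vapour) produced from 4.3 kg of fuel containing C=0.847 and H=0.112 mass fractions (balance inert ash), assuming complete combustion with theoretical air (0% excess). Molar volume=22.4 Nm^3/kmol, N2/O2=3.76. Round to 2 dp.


Per kg fuel: CO2 = (C/12 kmol)*22.4 = (0.847/12)*22.4 = 1.58107 Nm^3
Per kg fuel: H2O = (H/2 kmol)*22.4 = (0.112/2)*22.4 = 1.25440 Nm^3
O2 needed per kg fuel = C/12 + H/4 = 0.847/12 + 0.112/4 = 0.09858333 kmol
Per kg fuel: N2 = O2*3.76*22.4 = 0.09858333*3.76*22.4 = 8.30308 Nm^3
Total per kg = 1.58107 + 1.25440 + 8.30308 = 11.13855 Nm^3
Total = 11.13855 * 4.3 = 47.90 Nm^3


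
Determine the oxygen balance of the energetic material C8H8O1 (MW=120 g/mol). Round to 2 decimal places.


OB = -1600 * (2C + H/2 - O) / MW
Inner = 2*8 + 8/2 - 1 = 19.00
OB = -1600 * 19.00 / 120 = -253.33%


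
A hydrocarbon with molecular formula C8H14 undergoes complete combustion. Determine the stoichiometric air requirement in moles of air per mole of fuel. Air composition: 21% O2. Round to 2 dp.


Balanced combustion: C8H14 + 11.5 O2 -> 8 CO2 + 7 H2O
O2 needed = C + H/4 = 8 + 14/4 = 11.50 moles
Air moles = O2 / 0.21 = 11.50 / 0.21 = 54.76 moles air


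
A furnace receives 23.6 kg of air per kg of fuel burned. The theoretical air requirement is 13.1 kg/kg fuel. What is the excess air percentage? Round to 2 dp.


Excess air = actual - stoichiometric = 23.6 - 13.1 = 10.50 kg/kg fuel
Excess air % = (excess / stoich) * 100 = (10.50 / 13.1) * 100 = 80.15%


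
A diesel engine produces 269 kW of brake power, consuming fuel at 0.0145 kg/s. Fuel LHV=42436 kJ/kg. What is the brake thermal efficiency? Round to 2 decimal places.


eta_BTE = (BP / (mf * LHV)) * 100
Denominator = 0.0145 * 42436 = 615.3220 kW
eta_BTE = (269 / 615.3220) * 100 = 43.72%


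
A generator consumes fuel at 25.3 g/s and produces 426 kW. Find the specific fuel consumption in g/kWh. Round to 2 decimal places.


SFC = (mf / BP) * 3600
Rate = 25.3 / 426 = 0.059390 g/(s*kW)
SFC = 0.059390 * 3600 = 213.80 g/kWh


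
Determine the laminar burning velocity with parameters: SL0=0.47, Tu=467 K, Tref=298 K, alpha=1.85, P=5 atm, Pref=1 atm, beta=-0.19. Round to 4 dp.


SL = SL0 * (Tu/Tref)^alpha * (P/Pref)^beta
T ratio = 467/298 = 1.56711409
(T ratio)^alpha = 1.56711409^1.85 = 2.295811
(P/Pref)^beta = 5^(-0.19) = 0.736539
SL = 0.47 * 2.295811 * 0.736539 = 0.7947 m/s


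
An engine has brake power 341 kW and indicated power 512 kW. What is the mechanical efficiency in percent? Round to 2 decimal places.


eta_mech = (BP / IP) * 100
Ratio = 341 / 512 = 0.6660
eta_mech = 0.6660 * 100 = 66.60%


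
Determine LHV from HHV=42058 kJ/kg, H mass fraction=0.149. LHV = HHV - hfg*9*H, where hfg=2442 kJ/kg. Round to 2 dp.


LHV = HHV - hfg * 9 * H
Water correction = 2442 * 9 * 0.149 = 3274.722 kJ/kg
LHV = 42058 - 3274.722 = 38783.28 kJ/kg


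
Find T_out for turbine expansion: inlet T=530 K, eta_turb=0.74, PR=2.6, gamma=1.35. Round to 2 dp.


T_out = T_in * (1 - eta * (1 - PR^(-(gamma-1)/gamma)))
Exponent = -(1.35-1)/1.35 = -0.25925926
PR^exp = 2.6^(-0.25925926) = 0.78057442
Factor = 1 - 0.74*(1 - 0.78057442) = 0.83762507
T_out = 530 * 0.83762507 = 443.94 K


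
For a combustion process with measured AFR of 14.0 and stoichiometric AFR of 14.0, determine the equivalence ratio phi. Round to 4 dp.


phi = AFR_stoich / AFR_actual
phi = 14.0 / 14.0 = 1.0000


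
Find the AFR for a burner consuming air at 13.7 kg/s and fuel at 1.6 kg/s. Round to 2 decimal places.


AFR = m_air / m_fuel
AFR = 13.7 / 1.6 = 8.56


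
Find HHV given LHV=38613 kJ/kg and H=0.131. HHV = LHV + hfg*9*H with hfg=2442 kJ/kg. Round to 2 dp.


HHV = LHV + hfg * 9 * H
Water addition = 2442 * 9 * 0.131 = 2879.118 kJ/kg
HHV = 38613 + 2879.118 = 41492.12 kJ/kg


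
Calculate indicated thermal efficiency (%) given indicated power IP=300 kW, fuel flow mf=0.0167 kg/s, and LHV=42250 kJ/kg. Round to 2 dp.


eta_ith = (IP / (mf * LHV)) * 100
Denominator = 0.0167 * 42250 = 705.5750 kW
eta_ith = (300 / 705.5750) * 100 = 42.52%


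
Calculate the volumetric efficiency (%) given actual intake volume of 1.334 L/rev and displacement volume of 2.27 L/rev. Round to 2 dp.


eta_v = (V_actual / V_disp) * 100
Ratio = 1.334 / 2.27 = 0.5877
eta_v = 0.5877 * 100 = 58.77%


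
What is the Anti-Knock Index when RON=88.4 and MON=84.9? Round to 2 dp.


AKI = (RON + MON) / 2
AKI = (88.4 + 84.9) / 2
AKI = 173.3 / 2 = 86.65


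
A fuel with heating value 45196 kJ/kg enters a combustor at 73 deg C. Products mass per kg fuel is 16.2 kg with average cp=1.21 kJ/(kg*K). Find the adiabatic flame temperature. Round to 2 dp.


T_ad = T_in + Hc / (m_p * cp)
Denominator = 16.2 * 1.21 = 19.6020
Temperature rise = 45196 / 19.6020 = 2305.68 K
T_ad = 73 + 2305.68 = 2378.68 deg C


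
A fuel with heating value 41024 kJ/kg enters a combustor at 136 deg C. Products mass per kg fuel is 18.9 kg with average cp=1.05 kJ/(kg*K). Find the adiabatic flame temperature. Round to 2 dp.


T_ad = T_in + Hc / (m_p * cp)
Denominator = 18.9 * 1.05 = 19.8450
Temperature rise = 41024 / 19.8450 = 2067.22 K
T_ad = 136 + 2067.22 = 2203.22 deg C


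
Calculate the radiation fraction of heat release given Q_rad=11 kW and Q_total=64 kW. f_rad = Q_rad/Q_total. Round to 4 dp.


f_rad = Q_rad / Q_total
f_rad = 11 / 64 = 0.1719


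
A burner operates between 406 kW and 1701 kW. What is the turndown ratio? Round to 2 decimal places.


TDR = Q_max / Q_min
TDR = 1701 / 406 = 4.19


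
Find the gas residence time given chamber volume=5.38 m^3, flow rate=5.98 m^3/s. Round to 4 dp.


tau = V / Q_flow
tau = 5.38 / 5.98 = 0.8997 s


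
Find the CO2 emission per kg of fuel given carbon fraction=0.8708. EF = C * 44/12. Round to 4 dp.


EF = C_frac * (M_CO2 / M_C)
EF = 0.8708 * (44/12)
EF = 0.8708 * 3.666667 = 3.1929 kg_CO2/kg_fuel


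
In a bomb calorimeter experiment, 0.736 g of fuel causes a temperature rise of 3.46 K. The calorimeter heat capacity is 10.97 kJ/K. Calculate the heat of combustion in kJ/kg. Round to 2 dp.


Hc = C_cal * delta_T / m_fuel
Q_released = 10.97 * 3.46 = 37.9562 kJ
m_fuel = 0.736 g = 0.736/1000 kg = 0.000736 kg
Hc = 37.9562 / 0.000736 = 51570.92 kJ/kg


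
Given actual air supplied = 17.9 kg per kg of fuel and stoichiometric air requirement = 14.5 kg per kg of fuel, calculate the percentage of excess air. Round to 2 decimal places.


Excess air = actual - stoichiometric = 17.9 - 14.5 = 3.40 kg/kg fuel
Excess air % = (excess / stoich) * 100 = (3.40 / 14.5) * 100 = 23.45%


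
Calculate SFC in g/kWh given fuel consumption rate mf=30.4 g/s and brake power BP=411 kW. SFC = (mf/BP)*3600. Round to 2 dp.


SFC = (mf / BP) * 3600
Rate = 30.4 / 411 = 0.073966 g/(s*kW)
SFC = 0.073966 * 3600 = 266.28 g/kWh


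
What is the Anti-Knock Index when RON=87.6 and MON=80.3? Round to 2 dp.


AKI = (RON + MON) / 2
AKI = (87.6 + 80.3) / 2
AKI = 167.9 / 2 = 83.95


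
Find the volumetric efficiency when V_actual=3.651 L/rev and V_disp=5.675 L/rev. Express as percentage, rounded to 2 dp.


eta_v = (V_actual / V_disp) * 100
Ratio = 3.651 / 5.675 = 0.6433
eta_v = 0.6433 * 100 = 64.33%


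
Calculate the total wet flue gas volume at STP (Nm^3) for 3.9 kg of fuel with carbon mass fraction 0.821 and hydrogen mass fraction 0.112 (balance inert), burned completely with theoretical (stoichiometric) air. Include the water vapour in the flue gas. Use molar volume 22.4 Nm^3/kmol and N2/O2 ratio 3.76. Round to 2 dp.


Per kg fuel: CO2 = (C/12 kmol)*22.4 = (0.821/12)*22.4 = 1.53253 Nm^3
Per kg fuel: H2O = (H/2 kmol)*22.4 = (0.112/2)*22.4 = 1.25440 Nm^3
O2 needed per kg fuel = C/12 + H/4 = 0.821/12 + 0.112/4 = 0.09641667 kmol
Per kg fuel: N2 = O2*3.76*22.4 = 0.09641667*3.76*22.4 = 8.12060 Nm^3
Total per kg = 1.53253 + 1.25440 + 8.12060 = 10.90753 Nm^3
Total = 10.90753 * 3.9 = 42.54 Nm^3


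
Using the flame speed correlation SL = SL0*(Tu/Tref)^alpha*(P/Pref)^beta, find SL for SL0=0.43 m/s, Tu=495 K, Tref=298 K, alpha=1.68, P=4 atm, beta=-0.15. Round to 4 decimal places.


SL = SL0 * (Tu/Tref)^alpha * (P/Pref)^beta
T ratio = 495/298 = 1.66107383
(T ratio)^alpha = 1.66107383^1.68 = 2.345597
(P/Pref)^beta = 4^(-0.15) = 0.812252
SL = 0.43 * 2.345597 * 0.812252 = 0.8192 m/s


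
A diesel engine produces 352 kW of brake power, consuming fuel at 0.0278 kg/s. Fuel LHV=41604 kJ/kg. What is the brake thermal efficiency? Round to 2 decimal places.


eta_BTE = (BP / (mf * LHV)) * 100
Denominator = 0.0278 * 41604 = 1156.5912 kW
eta_BTE = (352 / 1156.5912) * 100 = 30.43%


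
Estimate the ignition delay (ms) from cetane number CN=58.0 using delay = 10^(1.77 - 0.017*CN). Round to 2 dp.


delay = 10^(1.77 - 0.017*CN)
Exponent = 1.77 - 0.017*58.0 = 0.7840
delay = 10^0.7840 = 6.08 ms


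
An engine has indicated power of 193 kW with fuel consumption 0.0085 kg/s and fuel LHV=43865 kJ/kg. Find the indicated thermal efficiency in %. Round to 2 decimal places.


eta_ith = (IP / (mf * LHV)) * 100
Denominator = 0.0085 * 43865 = 372.8525 kW
eta_ith = (193 / 372.8525) * 100 = 51.76%


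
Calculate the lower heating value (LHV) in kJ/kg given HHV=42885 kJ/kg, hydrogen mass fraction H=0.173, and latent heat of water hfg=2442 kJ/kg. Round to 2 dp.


LHV = HHV - hfg * 9 * H
Water correction = 2442 * 9 * 0.173 = 3802.194 kJ/kg
LHV = 42885 - 3802.194 = 39082.81 kJ/kg


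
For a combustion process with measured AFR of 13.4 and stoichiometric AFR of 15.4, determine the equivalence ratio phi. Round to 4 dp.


phi = AFR_stoich / AFR_actual
phi = 15.4 / 13.4 = 1.1493


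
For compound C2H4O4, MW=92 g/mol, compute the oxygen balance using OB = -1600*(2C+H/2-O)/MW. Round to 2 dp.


OB = -1600 * (2C + H/2 - O) / MW
Inner = 2*2 + 4/2 - 4 = 2.00
OB = -1600 * 2.00 / 92 = -34.78%


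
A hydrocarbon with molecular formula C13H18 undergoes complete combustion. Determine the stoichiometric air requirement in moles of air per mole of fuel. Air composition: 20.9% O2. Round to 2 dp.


Balanced combustion: C13H18 + 17.5 O2 -> 13 CO2 + 9 H2O
O2 needed = C + H/4 = 13 + 18/4 = 17.50 moles
Air moles = O2 / 0.209 = 17.50 / 0.209 = 83.73 moles air


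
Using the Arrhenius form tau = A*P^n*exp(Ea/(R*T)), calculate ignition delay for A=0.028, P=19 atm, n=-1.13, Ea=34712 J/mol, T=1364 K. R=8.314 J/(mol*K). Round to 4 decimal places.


tau = A * P^n * exp(Ea/(R*T))
P^n = 19^(-1.13) = 0.03589289
Ea/(R*T) = 34712/(8.314*1364) = 3.060943
exp(Ea/(R*T)) = 21.347679
tau = 0.028 * 0.03589289 * 21.347679 = 0.0215 ms


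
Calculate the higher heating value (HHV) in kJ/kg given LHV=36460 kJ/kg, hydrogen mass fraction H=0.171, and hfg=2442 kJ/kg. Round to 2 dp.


HHV = LHV + hfg * 9 * H
Water addition = 2442 * 9 * 0.171 = 3758.238 kJ/kg
HHV = 36460 + 3758.238 = 40218.24 kJ/kg


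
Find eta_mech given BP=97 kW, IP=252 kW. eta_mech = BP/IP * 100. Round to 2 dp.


eta_mech = (BP / IP) * 100
Ratio = 97 / 252 = 0.3849
eta_mech = 0.3849 * 100 = 38.49%


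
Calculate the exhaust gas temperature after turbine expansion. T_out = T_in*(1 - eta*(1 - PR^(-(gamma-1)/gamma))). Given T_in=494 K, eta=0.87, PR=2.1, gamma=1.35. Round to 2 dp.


T_out = T_in * (1 - eta * (1 - PR^(-(gamma-1)/gamma)))
Exponent = -(1.35-1)/1.35 = -0.25925926
PR^exp = 2.1^(-0.25925926) = 0.82501466
Factor = 1 - 0.87*(1 - 0.82501466) = 0.84776275
T_out = 494 * 0.84776275 = 418.79 K


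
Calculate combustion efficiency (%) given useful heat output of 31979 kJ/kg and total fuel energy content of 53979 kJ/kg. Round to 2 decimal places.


Efficiency = (Q_useful / Q_fuel) * 100
Efficiency = (31979 / 53979) * 100
Efficiency = 0.5924 * 100 = 59.24%


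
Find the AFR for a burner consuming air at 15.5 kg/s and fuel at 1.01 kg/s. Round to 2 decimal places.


AFR = m_air / m_fuel
AFR = 15.5 / 1.01 = 15.35


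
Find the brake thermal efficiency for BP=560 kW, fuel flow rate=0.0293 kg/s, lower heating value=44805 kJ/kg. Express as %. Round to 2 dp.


eta_BTE = (BP / (mf * LHV)) * 100
Denominator = 0.0293 * 44805 = 1312.7865 kW
eta_BTE = (560 / 1312.7865) * 100 = 42.66%


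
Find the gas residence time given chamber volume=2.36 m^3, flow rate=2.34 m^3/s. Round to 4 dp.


tau = V / Q_flow
tau = 2.36 / 2.34 = 1.0085 s


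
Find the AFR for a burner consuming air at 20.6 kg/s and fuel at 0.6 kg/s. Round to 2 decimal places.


AFR = m_air / m_fuel
AFR = 20.6 / 0.6 = 34.33


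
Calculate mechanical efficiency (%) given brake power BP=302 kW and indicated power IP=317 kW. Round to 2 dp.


eta_mech = (BP / IP) * 100
Ratio = 302 / 317 = 0.9527
eta_mech = 0.9527 * 100 = 95.27%


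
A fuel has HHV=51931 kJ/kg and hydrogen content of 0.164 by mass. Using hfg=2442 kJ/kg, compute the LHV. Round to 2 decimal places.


LHV = HHV - hfg * 9 * H
Water correction = 2442 * 9 * 0.164 = 3604.392 kJ/kg
LHV = 51931 - 3604.392 = 48326.61 kJ/kg


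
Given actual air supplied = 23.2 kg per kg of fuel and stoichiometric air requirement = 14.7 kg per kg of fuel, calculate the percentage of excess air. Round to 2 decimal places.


Excess air = actual - stoichiometric = 23.2 - 14.7 = 8.50 kg/kg fuel
Excess air % = (excess / stoich) * 100 = (8.50 / 14.7) * 100 = 57.82%


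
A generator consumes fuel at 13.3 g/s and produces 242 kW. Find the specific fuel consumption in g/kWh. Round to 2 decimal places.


SFC = (mf / BP) * 3600
Rate = 13.3 / 242 = 0.054959 g/(s*kW)
SFC = 0.054959 * 3600 = 197.85 g/kWh


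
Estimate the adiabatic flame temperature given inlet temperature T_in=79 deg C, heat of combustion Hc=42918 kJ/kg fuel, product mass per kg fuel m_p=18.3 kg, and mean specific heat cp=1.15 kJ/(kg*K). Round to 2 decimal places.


T_ad = T_in + Hc / (m_p * cp)
Denominator = 18.3 * 1.15 = 21.0450
Temperature rise = 42918 / 21.0450 = 2039.34 K
T_ad = 79 + 2039.34 = 2118.34 deg C


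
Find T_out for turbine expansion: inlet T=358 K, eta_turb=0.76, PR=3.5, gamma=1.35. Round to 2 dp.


T_out = T_in * (1 - eta * (1 - PR^(-(gamma-1)/gamma)))
Exponent = -(1.35-1)/1.35 = -0.25925926
PR^exp = 3.5^(-0.25925926) = 0.72267881
Factor = 1 - 0.76*(1 - 0.72267881) = 0.78923590
T_out = 358 * 0.78923590 = 282.55 K


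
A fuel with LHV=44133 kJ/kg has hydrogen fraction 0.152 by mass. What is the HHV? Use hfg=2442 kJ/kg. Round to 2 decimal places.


HHV = LHV + hfg * 9 * H
Water addition = 2442 * 9 * 0.152 = 3340.656 kJ/kg
HHV = 44133 + 3340.656 = 47473.66 kJ/kg


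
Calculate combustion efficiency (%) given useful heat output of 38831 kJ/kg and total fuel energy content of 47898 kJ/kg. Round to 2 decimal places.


Efficiency = (Q_useful / Q_fuel) * 100
Efficiency = (38831 / 47898) * 100
Efficiency = 0.8107 * 100 = 81.07%


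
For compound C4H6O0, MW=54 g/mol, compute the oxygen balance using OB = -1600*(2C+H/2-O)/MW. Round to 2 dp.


OB = -1600 * (2C + H/2 - O) / MW
Inner = 2*4 + 6/2 - 0 = 11.00
OB = -1600 * 11.00 / 54 = -325.93%


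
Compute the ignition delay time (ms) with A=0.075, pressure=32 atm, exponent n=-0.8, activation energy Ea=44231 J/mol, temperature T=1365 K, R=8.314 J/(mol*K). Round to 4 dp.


tau = A * P^n * exp(Ea/(R*T))
P^n = 32^(-0.8) = 0.06250000
Ea/(R*T) = 44231/(8.314*1365) = 3.897482
exp(Ea/(R*T)) = 49.278196
tau = 0.075 * 0.06250000 * 49.278196 = 0.2310 ms


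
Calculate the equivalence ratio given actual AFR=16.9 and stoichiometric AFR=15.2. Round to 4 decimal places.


phi = AFR_stoich / AFR_actual
phi = 15.2 / 16.9 = 0.8994


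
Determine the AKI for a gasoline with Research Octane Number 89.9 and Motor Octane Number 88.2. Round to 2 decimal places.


AKI = (RON + MON) / 2
AKI = (89.9 + 88.2) / 2
AKI = 178.1 / 2 = 89.05


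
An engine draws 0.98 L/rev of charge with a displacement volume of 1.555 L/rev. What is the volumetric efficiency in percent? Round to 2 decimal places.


eta_v = (V_actual / V_disp) * 100
Ratio = 0.98 / 1.555 = 0.6302
eta_v = 0.6302 * 100 = 63.02%


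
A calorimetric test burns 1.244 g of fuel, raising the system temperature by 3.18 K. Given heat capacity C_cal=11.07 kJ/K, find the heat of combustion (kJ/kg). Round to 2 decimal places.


Hc = C_cal * delta_T / m_fuel
Q_released = 11.07 * 3.18 = 35.2026 kJ
m_fuel = 1.244 g = 1.244/1000 kg = 0.001244 kg
Hc = 35.2026 / 0.001244 = 28297.91 kJ/kg


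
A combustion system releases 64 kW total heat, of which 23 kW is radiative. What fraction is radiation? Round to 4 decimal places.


f_rad = Q_rad / Q_total
f_rad = 23 / 64 = 0.3594


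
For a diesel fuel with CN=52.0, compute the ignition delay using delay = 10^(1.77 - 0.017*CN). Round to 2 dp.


delay = 10^(1.77 - 0.017*CN)
Exponent = 1.77 - 0.017*52.0 = 0.8860
delay = 10^0.8860 = 7.69 ms


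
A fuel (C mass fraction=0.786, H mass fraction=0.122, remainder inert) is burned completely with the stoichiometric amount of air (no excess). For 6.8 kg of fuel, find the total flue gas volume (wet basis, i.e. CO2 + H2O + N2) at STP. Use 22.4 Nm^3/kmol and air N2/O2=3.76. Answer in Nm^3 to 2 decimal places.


Per kg fuel: CO2 = (C/12 kmol)*22.4 = (0.786/12)*22.4 = 1.46720 Nm^3
Per kg fuel: H2O = (H/2 kmol)*22.4 = (0.122/2)*22.4 = 1.36640 Nm^3
O2 needed per kg fuel = C/12 + H/4 = 0.786/12 + 0.122/4 = 0.09600000 kmol
Per kg fuel: N2 = O2*3.76*22.4 = 0.09600000*3.76*22.4 = 8.08550 Nm^3
Total per kg = 1.46720 + 1.36640 + 8.08550 = 10.91910 Nm^3
Total = 10.91910 * 6.8 = 74.25 Nm^3


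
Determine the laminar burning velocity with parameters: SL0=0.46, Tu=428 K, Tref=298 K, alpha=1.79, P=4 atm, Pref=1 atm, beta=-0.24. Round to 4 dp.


SL = SL0 * (Tu/Tref)^alpha * (P/Pref)^beta
T ratio = 428/298 = 1.43624161
(T ratio)^alpha = 1.43624161^1.79 = 1.911777
(P/Pref)^beta = 4^(-0.24) = 0.716978
SL = 0.46 * 1.911777 * 0.716978 = 0.6305 m/s


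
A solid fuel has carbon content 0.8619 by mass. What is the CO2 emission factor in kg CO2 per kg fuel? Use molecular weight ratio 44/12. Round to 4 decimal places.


EF = C_frac * (M_CO2 / M_C)
EF = 0.8619 * (44/12)
EF = 0.8619 * 3.666667 = 3.1603 kg_CO2/kg_fuel


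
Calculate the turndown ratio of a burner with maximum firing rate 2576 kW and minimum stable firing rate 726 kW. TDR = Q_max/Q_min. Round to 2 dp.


TDR = Q_max / Q_min
TDR = 2576 / 726 = 3.55


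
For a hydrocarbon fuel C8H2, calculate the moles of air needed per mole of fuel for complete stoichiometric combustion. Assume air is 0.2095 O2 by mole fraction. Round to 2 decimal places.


Balanced combustion: C8H2 + 8.5 O2 -> 8 CO2 + 1 H2O
O2 needed = C + H/4 = 8 + 2/4 = 8.50 moles
Air moles = O2 / 0.2095 = 8.50 / 0.2095 = 40.57 moles air


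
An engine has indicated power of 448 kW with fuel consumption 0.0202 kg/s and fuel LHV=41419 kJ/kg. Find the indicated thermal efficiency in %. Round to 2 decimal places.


eta_ith = (IP / (mf * LHV)) * 100
Denominator = 0.0202 * 41419 = 836.6638 kW
eta_ith = (448 / 836.6638) * 100 = 53.55%


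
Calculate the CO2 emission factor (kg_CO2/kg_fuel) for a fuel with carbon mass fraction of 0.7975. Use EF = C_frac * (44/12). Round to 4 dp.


EF = C_frac * (M_CO2 / M_C)
EF = 0.7975 * (44/12)
EF = 0.7975 * 3.666667 = 2.9242 kg_CO2/kg_fuel


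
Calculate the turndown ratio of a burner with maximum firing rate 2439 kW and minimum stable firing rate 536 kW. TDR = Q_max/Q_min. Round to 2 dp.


TDR = Q_max / Q_min
TDR = 2439 / 536 = 4.55


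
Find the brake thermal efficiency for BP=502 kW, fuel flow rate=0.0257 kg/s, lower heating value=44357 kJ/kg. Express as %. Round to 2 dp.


eta_BTE = (BP / (mf * LHV)) * 100
Denominator = 0.0257 * 44357 = 1139.9749 kW
eta_BTE = (502 / 1139.9749) * 100 = 44.04%


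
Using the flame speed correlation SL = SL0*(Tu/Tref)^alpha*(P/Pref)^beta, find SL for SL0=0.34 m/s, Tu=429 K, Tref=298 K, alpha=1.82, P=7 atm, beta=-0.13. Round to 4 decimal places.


SL = SL0 * (Tu/Tref)^alpha * (P/Pref)^beta
T ratio = 429/298 = 1.43959732
(T ratio)^alpha = 1.43959732^1.82 = 1.940880
(P/Pref)^beta = 7^(-0.13) = 0.776492
SL = 0.34 * 1.940880 * 0.776492 = 0.5124 m/s


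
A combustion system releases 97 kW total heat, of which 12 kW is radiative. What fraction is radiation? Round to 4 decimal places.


f_rad = Q_rad / Q_total
f_rad = 12 / 97 = 0.1237


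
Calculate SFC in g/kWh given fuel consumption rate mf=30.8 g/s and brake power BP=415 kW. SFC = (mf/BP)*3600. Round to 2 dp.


SFC = (mf / BP) * 3600
Rate = 30.8 / 415 = 0.074217 g/(s*kW)
SFC = 0.074217 * 3600 = 267.18 g/kWh


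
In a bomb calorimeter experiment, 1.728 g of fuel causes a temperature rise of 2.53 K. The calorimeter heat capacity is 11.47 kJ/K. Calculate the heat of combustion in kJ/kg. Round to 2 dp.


Hc = C_cal * delta_T / m_fuel
Q_released = 11.47 * 2.53 = 29.0191 kJ
m_fuel = 1.728 g = 1.728/1000 kg = 0.001728 kg
Hc = 29.0191 / 0.001728 = 16793.46 kJ/kg


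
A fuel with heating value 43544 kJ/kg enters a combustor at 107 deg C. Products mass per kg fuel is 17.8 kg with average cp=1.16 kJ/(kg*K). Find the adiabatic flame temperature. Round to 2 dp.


T_ad = T_in + Hc / (m_p * cp)
Denominator = 17.8 * 1.16 = 20.6480
Temperature rise = 43544 / 20.6480 = 2108.87 K
T_ad = 107 + 2108.87 = 2215.87 deg C


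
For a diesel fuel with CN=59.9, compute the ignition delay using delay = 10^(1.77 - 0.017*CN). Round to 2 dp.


delay = 10^(1.77 - 0.017*CN)
Exponent = 1.77 - 0.017*59.9 = 0.7517
delay = 10^0.7517 = 5.65 ms


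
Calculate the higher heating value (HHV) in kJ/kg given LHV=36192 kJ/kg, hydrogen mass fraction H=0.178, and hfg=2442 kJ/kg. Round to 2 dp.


HHV = LHV + hfg * 9 * H
Water addition = 2442 * 9 * 0.178 = 3912.084 kJ/kg
HHV = 36192 + 3912.084 = 40104.08 kJ/kg


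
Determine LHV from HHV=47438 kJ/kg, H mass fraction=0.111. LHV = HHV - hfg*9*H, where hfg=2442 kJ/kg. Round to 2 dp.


LHV = HHV - hfg * 9 * H
Water correction = 2442 * 9 * 0.111 = 2439.558 kJ/kg
LHV = 47438 - 2439.558 = 44998.44 kJ/kg


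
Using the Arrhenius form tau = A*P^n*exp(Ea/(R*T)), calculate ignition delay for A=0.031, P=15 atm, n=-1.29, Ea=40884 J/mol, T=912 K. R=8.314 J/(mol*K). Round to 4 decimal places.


tau = A * P^n * exp(Ea/(R*T))
P^n = 15^(-1.29) = 0.03039781
Ea/(R*T) = 40884/(8.314*912) = 5.391983
exp(Ea/(R*T)) = 219.638516
tau = 0.031 * 0.03039781 * 219.638516 = 0.2070 ms


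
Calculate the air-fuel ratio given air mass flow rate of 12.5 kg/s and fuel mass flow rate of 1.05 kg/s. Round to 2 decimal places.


AFR = m_air / m_fuel
AFR = 12.5 / 1.05 = 11.90


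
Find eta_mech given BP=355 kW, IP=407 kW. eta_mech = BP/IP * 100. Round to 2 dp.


eta_mech = (BP / IP) * 100
Ratio = 355 / 407 = 0.8722
eta_mech = 0.8722 * 100 = 87.22%


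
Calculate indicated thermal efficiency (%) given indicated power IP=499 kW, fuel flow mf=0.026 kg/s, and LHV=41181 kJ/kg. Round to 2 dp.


eta_ith = (IP / (mf * LHV)) * 100
Denominator = 0.026 * 41181 = 1070.7060 kW
eta_ith = (499 / 1070.7060) * 100 = 46.60%


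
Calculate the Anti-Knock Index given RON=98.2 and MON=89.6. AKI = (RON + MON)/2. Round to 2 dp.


AKI = (RON + MON) / 2
AKI = (98.2 + 89.6) / 2
AKI = 187.8 / 2 = 93.90


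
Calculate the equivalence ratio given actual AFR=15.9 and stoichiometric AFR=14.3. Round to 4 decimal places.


phi = AFR_stoich / AFR_actual
phi = 14.3 / 15.9 = 0.8994


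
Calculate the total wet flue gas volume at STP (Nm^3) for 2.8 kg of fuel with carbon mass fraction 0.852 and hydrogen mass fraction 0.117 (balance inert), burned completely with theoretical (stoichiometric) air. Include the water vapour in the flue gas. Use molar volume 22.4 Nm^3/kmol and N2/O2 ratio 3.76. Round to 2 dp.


Per kg fuel: CO2 = (C/12 kmol)*22.4 = (0.852/12)*22.4 = 1.59040 Nm^3
Per kg fuel: H2O = (H/2 kmol)*22.4 = (0.117/2)*22.4 = 1.31040 Nm^3
O2 needed per kg fuel = C/12 + H/4 = 0.852/12 + 0.117/4 = 0.10025000 kmol
Per kg fuel: N2 = O2*3.76*22.4 = 0.10025000*3.76*22.4 = 8.44346 Nm^3
Total per kg = 1.59040 + 1.31040 + 8.44346 = 11.34426 Nm^3
Total = 11.34426 * 2.8 = 31.76 Nm^3


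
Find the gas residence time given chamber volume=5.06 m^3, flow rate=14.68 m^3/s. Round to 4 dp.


tau = V / Q_flow
tau = 5.06 / 14.68 = 0.3447 s


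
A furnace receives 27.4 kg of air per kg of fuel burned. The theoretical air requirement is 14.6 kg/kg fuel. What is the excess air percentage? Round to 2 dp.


Excess air = actual - stoichiometric = 27.4 - 14.6 = 12.80 kg/kg fuel
Excess air % = (excess / stoich) * 100 = (12.80 / 14.6) * 100 = 87.67%


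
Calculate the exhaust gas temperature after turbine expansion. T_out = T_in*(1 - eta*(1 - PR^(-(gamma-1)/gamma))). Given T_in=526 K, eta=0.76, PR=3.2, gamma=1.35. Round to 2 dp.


T_out = T_in * (1 - eta * (1 - PR^(-(gamma-1)/gamma)))
Exponent = -(1.35-1)/1.35 = -0.25925926
PR^exp = 3.2^(-0.25925926) = 0.73966521
Factor = 1 - 0.76*(1 - 0.73966521) = 0.80214556
T_out = 526 * 0.80214556 = 421.93 K


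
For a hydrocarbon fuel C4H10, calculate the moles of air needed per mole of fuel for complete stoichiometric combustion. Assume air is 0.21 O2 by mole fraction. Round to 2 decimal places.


Balanced combustion: C4H10 + 6.5 O2 -> 4 CO2 + 5 H2O
O2 needed = C + H/4 = 4 + 10/4 = 6.50 moles
Air moles = O2 / 0.21 = 6.50 / 0.21 = 30.95 moles air


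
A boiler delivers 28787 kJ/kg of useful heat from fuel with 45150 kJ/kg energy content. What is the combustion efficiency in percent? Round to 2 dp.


Efficiency = (Q_useful / Q_fuel) * 100
Efficiency = (28787 / 45150) * 100
Efficiency = 0.6376 * 100 = 63.76%


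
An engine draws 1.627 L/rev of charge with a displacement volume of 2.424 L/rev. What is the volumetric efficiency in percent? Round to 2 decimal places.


eta_v = (V_actual / V_disp) * 100
Ratio = 1.627 / 2.424 = 0.6712
eta_v = 0.6712 * 100 = 67.12%


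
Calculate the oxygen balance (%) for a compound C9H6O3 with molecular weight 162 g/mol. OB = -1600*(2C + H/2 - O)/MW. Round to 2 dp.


OB = -1600 * (2C + H/2 - O) / MW
Inner = 2*9 + 6/2 - 3 = 18.00
OB = -1600 * 18.00 / 162 = -177.78%


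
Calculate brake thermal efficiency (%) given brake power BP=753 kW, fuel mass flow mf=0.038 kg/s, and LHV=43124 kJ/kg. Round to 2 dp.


eta_BTE = (BP / (mf * LHV)) * 100
Denominator = 0.038 * 43124 = 1638.7120 kW
eta_BTE = (753 / 1638.7120) * 100 = 45.95%


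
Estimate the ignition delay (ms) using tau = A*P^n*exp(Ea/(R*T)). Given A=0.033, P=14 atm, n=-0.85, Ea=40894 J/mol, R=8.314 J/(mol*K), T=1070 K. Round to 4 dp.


tau = A * P^n * exp(Ea/(R*T))
P^n = 14^(-0.85) = 0.10611852
Ea/(R*T) = 40894/(8.314*1070) = 4.596908
exp(Ea/(R*T)) = 99.177167
tau = 0.033 * 0.10611852 * 99.177167 = 0.3473 ms


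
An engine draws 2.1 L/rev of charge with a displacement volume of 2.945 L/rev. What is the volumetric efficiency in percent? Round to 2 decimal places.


eta_v = (V_actual / V_disp) * 100
Ratio = 2.1 / 2.945 = 0.7131
eta_v = 0.7131 * 100 = 71.31%


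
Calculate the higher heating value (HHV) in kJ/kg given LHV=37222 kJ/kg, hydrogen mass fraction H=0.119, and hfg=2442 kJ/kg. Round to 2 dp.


HHV = LHV + hfg * 9 * H
Water addition = 2442 * 9 * 0.119 = 2615.382 kJ/kg
HHV = 37222 + 2615.382 = 39837.38 kJ/kg


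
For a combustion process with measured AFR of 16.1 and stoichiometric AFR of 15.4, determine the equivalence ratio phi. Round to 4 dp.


phi = AFR_stoich / AFR_actual
phi = 15.4 / 16.1 = 0.9565


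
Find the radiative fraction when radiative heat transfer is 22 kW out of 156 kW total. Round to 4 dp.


f_rad = Q_rad / Q_total
f_rad = 22 / 156 = 0.1410


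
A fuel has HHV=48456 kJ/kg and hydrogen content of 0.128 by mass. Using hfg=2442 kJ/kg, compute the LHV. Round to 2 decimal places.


LHV = HHV - hfg * 9 * H
Water correction = 2442 * 9 * 0.128 = 2813.184 kJ/kg
LHV = 48456 - 2813.184 = 45642.82 kJ/kg


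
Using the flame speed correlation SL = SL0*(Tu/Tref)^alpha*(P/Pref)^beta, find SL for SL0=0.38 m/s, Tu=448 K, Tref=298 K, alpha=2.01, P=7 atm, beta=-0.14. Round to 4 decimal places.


SL = SL0 * (Tu/Tref)^alpha * (P/Pref)^beta
T ratio = 448/298 = 1.50335570
(T ratio)^alpha = 1.50335570^2.01 = 2.269312
(P/Pref)^beta = 7^(-0.14) = 0.761529
SL = 0.38 * 2.269312 * 0.761529 = 0.6567 m/s


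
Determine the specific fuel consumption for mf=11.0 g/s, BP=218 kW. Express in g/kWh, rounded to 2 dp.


SFC = (mf / BP) * 3600
Rate = 11.0 / 218 = 0.050459 g/(s*kW)
SFC = 0.050459 * 3600 = 181.65 g/kWh


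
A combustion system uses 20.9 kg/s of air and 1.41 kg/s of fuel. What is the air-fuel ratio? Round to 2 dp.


AFR = m_air / m_fuel
AFR = 20.9 / 1.41 = 14.82


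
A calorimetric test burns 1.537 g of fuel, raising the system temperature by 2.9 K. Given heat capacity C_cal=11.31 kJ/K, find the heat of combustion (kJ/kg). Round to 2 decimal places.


Hc = C_cal * delta_T / m_fuel
Q_released = 11.31 * 2.9 = 32.7990 kJ
m_fuel = 1.537 g = 1.537/1000 kg = 0.001537 kg
Hc = 32.7990 / 0.001537 = 21339.62 kJ/kg


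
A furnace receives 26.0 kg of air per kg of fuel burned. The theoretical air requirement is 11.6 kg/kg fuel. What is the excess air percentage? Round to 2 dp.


Excess air = actual - stoichiometric = 26.0 - 11.6 = 14.40 kg/kg fuel
Excess air % = (excess / stoich) * 100 = (14.40 / 11.6) * 100 = 124.14%


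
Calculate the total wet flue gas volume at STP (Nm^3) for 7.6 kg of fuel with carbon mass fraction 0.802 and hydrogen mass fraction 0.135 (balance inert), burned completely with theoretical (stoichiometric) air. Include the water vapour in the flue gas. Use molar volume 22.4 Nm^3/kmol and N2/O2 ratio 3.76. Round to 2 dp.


Per kg fuel: CO2 = (C/12 kmol)*22.4 = (0.802/12)*22.4 = 1.49707 Nm^3
Per kg fuel: H2O = (H/2 kmol)*22.4 = (0.135/2)*22.4 = 1.51200 Nm^3
O2 needed per kg fuel = C/12 + H/4 = 0.802/12 + 0.135/4 = 0.10058333 kmol
Per kg fuel: N2 = O2*3.76*22.4 = 0.10058333*3.76*22.4 = 8.47153 Nm^3
Total per kg = 1.49707 + 1.51200 + 8.47153 = 11.48060 Nm^3
Total = 11.48060 * 7.6 = 87.25 Nm^3


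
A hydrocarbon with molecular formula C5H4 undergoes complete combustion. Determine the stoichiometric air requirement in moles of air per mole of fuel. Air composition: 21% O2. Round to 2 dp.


Balanced combustion: C5H4 + 6 O2 -> 5 CO2 + 2 H2O
O2 needed = C + H/4 = 5 + 4/4 = 6.00 moles
Air moles = O2 / 0.21 = 6.00 / 0.21 = 28.57 moles air


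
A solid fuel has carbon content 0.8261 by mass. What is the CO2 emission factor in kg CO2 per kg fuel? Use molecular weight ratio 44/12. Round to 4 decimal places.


EF = C_frac * (M_CO2 / M_C)
EF = 0.8261 * (44/12)
EF = 0.8261 * 3.666667 = 3.0290 kg_CO2/kg_fuel


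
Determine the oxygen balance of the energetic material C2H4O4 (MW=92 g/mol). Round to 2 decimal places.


OB = -1600 * (2C + H/2 - O) / MW
Inner = 2*2 + 4/2 - 4 = 2.00
OB = -1600 * 2.00 / 92 = -34.78%


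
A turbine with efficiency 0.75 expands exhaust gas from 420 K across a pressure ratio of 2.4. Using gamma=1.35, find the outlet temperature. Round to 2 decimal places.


T_out = T_in * (1 - eta * (1 - PR^(-(gamma-1)/gamma)))
Exponent = -(1.35-1)/1.35 = -0.25925926
PR^exp = 2.4^(-0.25925926) = 0.79694200
Factor = 1 - 0.75*(1 - 0.79694200) = 0.84770650
T_out = 420 * 0.84770650 = 356.04 K


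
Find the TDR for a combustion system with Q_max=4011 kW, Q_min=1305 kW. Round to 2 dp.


TDR = Q_max / Q_min
TDR = 4011 / 1305 = 3.07


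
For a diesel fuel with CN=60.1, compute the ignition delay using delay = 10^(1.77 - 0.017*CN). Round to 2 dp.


delay = 10^(1.77 - 0.017*CN)
Exponent = 1.77 - 0.017*60.1 = 0.7483
delay = 10^0.7483 = 5.60 ms


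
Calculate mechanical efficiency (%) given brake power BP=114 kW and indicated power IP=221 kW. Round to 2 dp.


eta_mech = (BP / IP) * 100
Ratio = 114 / 221 = 0.5158
eta_mech = 0.5158 * 100 = 51.58%


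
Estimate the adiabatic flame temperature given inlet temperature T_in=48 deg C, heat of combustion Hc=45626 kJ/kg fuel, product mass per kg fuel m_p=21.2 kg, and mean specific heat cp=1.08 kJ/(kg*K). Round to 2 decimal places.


T_ad = T_in + Hc / (m_p * cp)
Denominator = 21.2 * 1.08 = 22.8960
Temperature rise = 45626 / 22.8960 = 1992.75 K
T_ad = 48 + 1992.75 = 2040.75 deg C


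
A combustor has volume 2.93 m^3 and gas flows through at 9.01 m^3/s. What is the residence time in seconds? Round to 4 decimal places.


tau = V / Q_flow
tau = 2.93 / 9.01 = 0.3252 s


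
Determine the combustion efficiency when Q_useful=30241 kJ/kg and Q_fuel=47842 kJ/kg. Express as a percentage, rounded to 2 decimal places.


Efficiency = (Q_useful / Q_fuel) * 100
Efficiency = (30241 / 47842) * 100
Efficiency = 0.6321 * 100 = 63.21%


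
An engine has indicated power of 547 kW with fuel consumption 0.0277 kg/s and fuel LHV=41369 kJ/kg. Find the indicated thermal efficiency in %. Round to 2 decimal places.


eta_ith = (IP / (mf * LHV)) * 100
Denominator = 0.0277 * 41369 = 1145.9213 kW
eta_ith = (547 / 1145.9213) * 100 = 47.73%


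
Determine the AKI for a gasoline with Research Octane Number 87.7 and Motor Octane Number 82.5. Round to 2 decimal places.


AKI = (RON + MON) / 2
AKI = (87.7 + 82.5) / 2
AKI = 170.2 / 2 = 85.10


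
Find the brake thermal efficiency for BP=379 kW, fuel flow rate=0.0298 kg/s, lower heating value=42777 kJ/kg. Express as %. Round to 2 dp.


eta_BTE = (BP / (mf * LHV)) * 100
Denominator = 0.0298 * 42777 = 1274.7546 kW
eta_BTE = (379 / 1274.7546) * 100 = 29.73%


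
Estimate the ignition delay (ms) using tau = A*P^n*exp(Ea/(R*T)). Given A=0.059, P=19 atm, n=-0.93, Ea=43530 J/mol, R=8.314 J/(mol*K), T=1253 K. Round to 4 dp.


tau = A * P^n * exp(Ea/(R*T))
P^n = 19^(-0.93) = 0.06467838
Ea/(R*T) = 43530/(8.314*1253) = 4.178569
exp(Ea/(R*T)) = 65.272380
tau = 0.059 * 0.06467838 * 65.272380 = 0.2491 ms


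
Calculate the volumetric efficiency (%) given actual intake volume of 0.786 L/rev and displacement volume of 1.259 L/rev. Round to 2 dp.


eta_v = (V_actual / V_disp) * 100
Ratio = 0.786 / 1.259 = 0.6243
eta_v = 0.6243 * 100 = 62.43%


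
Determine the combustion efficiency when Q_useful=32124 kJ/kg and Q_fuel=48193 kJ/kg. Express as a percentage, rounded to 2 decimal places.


Efficiency = (Q_useful / Q_fuel) * 100
Efficiency = (32124 / 48193) * 100
Efficiency = 0.6666 * 100 = 66.66%


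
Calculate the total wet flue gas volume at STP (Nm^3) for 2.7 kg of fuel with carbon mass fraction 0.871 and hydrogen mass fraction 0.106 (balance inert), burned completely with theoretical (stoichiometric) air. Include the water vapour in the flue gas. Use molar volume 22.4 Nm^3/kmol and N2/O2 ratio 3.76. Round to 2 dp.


Per kg fuel: CO2 = (C/12 kmol)*22.4 = (0.871/12)*22.4 = 1.62587 Nm^3
Per kg fuel: H2O = (H/2 kmol)*22.4 = (0.106/2)*22.4 = 1.18720 Nm^3
O2 needed per kg fuel = C/12 + H/4 = 0.871/12 + 0.106/4 = 0.09908333 kmol
Per kg fuel: N2 = O2*3.76*22.4 = 0.09908333*3.76*22.4 = 8.34519 Nm^3
Total per kg = 1.62587 + 1.18720 + 8.34519 = 11.15826 Nm^3
Total = 11.15826 * 2.7 = 30.13 Nm^3
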